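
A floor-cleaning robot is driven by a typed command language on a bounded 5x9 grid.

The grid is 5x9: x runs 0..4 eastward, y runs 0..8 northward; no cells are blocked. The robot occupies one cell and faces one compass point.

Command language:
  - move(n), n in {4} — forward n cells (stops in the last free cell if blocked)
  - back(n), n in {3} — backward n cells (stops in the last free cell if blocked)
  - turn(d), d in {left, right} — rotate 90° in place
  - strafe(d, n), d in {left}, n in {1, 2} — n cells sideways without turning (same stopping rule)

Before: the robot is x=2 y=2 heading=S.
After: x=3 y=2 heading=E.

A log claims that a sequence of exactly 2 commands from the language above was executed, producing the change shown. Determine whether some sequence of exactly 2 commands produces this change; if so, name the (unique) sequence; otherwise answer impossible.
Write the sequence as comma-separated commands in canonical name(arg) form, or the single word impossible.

key: position moved to (3,2) AND the heading swung to E — translation plus rotation needed
from: x=2 y=2 heading=S
1. strafe(left, 1) → x=3 y=2 heading=S
2. turn(left) → x=3 y=2 heading=E
uniquely the one of 36 2-step routes that fits.

strafe(left, 1), turn(left)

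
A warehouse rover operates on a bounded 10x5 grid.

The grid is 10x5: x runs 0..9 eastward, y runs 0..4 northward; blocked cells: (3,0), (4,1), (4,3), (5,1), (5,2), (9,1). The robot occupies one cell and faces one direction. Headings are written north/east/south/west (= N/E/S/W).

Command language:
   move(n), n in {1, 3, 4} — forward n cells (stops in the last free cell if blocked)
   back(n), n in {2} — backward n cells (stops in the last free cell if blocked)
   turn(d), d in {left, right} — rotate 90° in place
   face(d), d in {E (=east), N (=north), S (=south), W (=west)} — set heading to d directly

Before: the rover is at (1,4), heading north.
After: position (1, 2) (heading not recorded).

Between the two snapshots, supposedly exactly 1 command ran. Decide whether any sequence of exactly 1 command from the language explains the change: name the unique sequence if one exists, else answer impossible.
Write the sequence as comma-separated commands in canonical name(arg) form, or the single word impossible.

back(2)

from: at (1,4), heading north
t=1 back(2) ⇒ at (1,2), heading north
no other 1-command option fits: unique.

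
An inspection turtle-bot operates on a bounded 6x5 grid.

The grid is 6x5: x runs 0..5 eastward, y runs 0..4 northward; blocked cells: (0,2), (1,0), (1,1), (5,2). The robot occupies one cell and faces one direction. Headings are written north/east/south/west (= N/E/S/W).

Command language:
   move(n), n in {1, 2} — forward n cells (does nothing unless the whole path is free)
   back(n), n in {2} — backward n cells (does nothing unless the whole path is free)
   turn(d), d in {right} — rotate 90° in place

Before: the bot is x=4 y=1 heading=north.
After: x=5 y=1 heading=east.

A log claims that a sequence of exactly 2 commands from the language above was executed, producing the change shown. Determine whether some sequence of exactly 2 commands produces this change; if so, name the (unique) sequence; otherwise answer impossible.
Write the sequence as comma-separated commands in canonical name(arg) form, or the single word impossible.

key: order matters: swapping turn(right) and move(1) lands elsewhere
begin: x=4 y=1 heading=north
[1] after turn(right): x=4 y=1 heading=east
[2] after move(1): x=5 y=1 heading=east
no rival 2-sequence matches.

turn(right), move(1)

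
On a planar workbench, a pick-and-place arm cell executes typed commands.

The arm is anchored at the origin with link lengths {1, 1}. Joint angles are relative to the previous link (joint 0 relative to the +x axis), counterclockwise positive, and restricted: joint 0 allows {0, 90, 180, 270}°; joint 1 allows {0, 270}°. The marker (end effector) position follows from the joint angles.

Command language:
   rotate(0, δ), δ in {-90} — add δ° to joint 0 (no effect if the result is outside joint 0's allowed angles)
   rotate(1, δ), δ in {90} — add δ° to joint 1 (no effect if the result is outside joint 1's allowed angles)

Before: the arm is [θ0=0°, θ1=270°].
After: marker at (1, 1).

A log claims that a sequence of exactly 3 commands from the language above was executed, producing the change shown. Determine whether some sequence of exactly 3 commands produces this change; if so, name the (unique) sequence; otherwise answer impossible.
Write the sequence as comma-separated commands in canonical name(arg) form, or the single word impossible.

rotate(0, -90), rotate(0, -90), rotate(0, -90)

initial: [θ0=0°, θ1=270°]
1. rotate(0, -90) → [θ0=270°, θ1=270°]
2. rotate(0, -90) → [θ0=180°, θ1=270°]
3. rotate(0, -90) → [θ0=90°, θ1=270°]
all 8 alternatives checked — unique.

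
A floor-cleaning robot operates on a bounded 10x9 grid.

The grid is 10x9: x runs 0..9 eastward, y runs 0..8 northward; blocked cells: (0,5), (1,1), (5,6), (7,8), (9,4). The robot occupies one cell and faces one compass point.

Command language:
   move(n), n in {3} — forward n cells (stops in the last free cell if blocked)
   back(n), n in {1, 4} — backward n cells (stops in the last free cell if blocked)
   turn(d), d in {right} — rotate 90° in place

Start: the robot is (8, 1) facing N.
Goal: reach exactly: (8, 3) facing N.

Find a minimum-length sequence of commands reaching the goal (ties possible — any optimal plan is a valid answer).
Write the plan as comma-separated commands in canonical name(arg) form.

move(3), back(1)

t0: (8, 1) facing N
step 1 (move(3)): (8, 4) facing N
step 2 (back(1)): (8, 3) facing N
nothing shorter than 2 reaches the goal.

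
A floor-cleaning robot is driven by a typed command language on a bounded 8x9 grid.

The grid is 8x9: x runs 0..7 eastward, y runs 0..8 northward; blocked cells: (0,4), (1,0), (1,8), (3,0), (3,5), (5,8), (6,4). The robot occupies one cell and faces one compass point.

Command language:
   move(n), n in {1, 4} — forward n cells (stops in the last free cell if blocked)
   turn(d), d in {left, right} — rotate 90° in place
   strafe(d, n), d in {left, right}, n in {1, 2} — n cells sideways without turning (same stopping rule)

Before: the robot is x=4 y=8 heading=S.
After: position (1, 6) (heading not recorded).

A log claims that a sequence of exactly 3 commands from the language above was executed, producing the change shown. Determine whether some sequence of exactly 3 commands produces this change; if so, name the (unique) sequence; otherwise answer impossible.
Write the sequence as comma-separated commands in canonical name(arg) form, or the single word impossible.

strafe(right, 1), move(4), strafe(right, 2)

key: running strafe(right, 2) before strafe(right, 1) would end elsewhere — order is forced
begin: x=4 y=8 heading=S
[1] after strafe(right, 1): x=3 y=8 heading=S
[2] after move(4): x=3 y=6 heading=S
[3] after strafe(right, 2): x=1 y=6 heading=S
no rival 3-sequence matches.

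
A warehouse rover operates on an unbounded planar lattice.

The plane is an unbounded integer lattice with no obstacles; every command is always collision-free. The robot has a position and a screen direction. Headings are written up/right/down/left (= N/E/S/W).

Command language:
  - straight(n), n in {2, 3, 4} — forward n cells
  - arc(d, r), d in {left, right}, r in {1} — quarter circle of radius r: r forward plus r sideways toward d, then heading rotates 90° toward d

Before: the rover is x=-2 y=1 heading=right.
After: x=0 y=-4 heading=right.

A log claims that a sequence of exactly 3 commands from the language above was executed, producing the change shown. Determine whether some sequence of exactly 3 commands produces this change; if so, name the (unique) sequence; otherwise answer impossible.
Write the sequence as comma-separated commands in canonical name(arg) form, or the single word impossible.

key: heading stays E — rotations cancel among the 3 commands
t0: x=-2 y=1 heading=right
t=1 arc(right, 1) ⇒ x=-1 y=0 heading=down
t=2 straight(3) ⇒ x=-1 y=-3 heading=down
t=3 arc(left, 1) ⇒ x=0 y=-4 heading=right
no rival 3-sequence matches.

arc(right, 1), straight(3), arc(left, 1)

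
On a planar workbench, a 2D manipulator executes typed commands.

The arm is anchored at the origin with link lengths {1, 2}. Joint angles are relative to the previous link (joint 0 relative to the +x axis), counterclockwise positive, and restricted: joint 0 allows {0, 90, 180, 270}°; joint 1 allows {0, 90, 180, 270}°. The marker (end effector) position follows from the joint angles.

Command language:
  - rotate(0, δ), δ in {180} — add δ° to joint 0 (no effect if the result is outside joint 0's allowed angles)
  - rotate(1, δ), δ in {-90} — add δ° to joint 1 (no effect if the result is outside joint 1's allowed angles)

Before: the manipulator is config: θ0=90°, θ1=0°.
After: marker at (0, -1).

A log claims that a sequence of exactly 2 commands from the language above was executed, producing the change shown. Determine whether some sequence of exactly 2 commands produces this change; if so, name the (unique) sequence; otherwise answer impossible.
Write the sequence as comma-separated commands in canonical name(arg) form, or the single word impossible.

begin: config: θ0=90°, θ1=0°
[1] after rotate(1, -90): config: θ0=90°, θ1=270°
[2] after rotate(1, -90): config: θ0=90°, θ1=180°
uniquely the one of 4 2-step routes that fits.

rotate(1, -90), rotate(1, -90)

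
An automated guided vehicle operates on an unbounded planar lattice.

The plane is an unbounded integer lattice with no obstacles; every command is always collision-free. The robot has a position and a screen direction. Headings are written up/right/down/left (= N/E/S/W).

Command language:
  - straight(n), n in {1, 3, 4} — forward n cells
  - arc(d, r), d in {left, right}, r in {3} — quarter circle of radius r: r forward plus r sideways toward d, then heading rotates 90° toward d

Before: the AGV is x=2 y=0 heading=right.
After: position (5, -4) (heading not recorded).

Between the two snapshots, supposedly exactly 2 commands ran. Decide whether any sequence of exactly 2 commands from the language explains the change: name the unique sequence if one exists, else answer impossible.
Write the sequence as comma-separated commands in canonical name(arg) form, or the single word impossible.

key: order matters: swapping arc(right, 3) and straight(1) lands elsewhere
start: x=2 y=0 heading=right
1. arc(right, 3) → x=5 y=-3 heading=down
2. straight(1) → x=5 y=-4 heading=down
all 25 alternatives checked — unique.

arc(right, 3), straight(1)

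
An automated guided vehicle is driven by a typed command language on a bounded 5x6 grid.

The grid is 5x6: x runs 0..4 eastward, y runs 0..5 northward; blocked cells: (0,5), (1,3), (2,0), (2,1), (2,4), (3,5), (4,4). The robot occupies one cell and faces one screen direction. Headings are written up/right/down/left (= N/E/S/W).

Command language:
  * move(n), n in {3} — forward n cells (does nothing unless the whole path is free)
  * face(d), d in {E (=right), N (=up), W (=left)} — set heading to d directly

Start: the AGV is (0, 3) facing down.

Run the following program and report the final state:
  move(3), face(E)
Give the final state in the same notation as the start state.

start: (0, 3) facing down
t=1 move(3) ⇒ (0, 0) facing down
t=2 face(E) ⇒ (0, 0) facing right

(0, 0) facing right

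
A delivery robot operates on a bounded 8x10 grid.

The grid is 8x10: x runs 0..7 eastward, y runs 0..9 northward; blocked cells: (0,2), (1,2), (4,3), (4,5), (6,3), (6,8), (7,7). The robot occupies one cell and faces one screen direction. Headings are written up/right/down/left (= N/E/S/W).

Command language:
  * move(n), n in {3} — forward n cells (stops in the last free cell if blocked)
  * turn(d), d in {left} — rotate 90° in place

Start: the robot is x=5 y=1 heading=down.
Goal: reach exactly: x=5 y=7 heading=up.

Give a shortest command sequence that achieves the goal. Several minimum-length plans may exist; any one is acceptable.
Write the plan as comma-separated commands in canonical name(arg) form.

t0: x=5 y=1 heading=down
1. turn(left) → x=5 y=1 heading=right
2. turn(left) → x=5 y=1 heading=up
3. move(3) → x=5 y=4 heading=up
4. move(3) → x=5 y=7 heading=up
nothing shorter than 4 reaches the goal.

turn(left), turn(left), move(3), move(3)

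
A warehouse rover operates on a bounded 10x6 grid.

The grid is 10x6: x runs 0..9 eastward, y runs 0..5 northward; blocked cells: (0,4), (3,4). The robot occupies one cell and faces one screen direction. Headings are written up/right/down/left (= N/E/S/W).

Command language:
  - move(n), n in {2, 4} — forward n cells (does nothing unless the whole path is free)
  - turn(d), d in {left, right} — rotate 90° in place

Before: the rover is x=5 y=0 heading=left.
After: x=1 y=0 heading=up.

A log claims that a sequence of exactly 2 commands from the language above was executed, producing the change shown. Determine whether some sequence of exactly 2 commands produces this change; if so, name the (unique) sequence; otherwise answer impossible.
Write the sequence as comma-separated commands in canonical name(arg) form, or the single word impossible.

move(4), turn(right)

key: order matters: swapping move(4) and turn(right) lands elsewhere
initial: x=5 y=0 heading=left
1. move(4) → x=1 y=0 heading=left
2. turn(right) → x=1 y=0 heading=up
uniquely the one of 16 2-step routes that fits.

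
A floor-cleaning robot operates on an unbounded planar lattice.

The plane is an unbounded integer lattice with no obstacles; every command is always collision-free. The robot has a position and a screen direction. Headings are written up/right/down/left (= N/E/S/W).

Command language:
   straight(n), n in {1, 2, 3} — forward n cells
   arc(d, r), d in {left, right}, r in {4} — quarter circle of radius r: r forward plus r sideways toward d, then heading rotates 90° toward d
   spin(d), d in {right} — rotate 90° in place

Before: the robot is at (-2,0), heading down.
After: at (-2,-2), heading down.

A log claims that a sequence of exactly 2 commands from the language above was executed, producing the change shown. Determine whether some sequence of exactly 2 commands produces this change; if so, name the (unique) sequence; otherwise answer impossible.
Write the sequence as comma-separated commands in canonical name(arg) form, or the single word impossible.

key: heading stays S — no command in the sequence turns
initial: at (-2,0), heading down
t=1 straight(1) ⇒ at (-2,-1), heading down
t=2 straight(1) ⇒ at (-2,-2), heading down
no other 2-command option fits: unique.

straight(1), straight(1)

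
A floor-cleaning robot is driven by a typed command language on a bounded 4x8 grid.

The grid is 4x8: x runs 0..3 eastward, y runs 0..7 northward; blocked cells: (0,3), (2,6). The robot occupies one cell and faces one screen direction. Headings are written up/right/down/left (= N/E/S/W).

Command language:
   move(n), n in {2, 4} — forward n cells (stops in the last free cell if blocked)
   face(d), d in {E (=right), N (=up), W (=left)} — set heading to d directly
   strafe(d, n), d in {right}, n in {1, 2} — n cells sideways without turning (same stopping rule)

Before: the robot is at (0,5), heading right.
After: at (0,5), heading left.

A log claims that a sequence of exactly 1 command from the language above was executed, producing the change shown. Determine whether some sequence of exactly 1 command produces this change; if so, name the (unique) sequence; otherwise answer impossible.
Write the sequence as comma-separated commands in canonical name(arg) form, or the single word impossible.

face(W)

key: parked at (0,5) the whole time — nothing moves the robot
from: at (0,5), heading right
[1] after face(W): at (0,5), heading left
all 7 alternatives checked — unique.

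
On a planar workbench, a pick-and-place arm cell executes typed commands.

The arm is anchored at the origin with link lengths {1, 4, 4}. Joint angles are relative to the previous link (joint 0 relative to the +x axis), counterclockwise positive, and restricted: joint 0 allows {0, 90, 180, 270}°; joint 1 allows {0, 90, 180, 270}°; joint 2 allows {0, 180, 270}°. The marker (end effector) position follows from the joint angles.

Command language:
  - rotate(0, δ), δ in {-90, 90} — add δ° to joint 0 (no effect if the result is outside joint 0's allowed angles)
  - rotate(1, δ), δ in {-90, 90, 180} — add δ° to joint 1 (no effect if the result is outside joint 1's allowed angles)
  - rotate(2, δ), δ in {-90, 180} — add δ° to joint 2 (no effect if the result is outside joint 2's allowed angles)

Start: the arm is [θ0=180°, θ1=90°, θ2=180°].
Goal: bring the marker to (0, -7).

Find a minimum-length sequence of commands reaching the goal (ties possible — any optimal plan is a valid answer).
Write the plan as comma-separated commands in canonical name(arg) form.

rotate(2, 180), rotate(1, 90), rotate(0, -90)

initial: [θ0=180°, θ1=90°, θ2=180°]
step 1 (rotate(2, 180)): [θ0=180°, θ1=90°, θ2=0°]
step 2 (rotate(1, 90)): [θ0=180°, θ1=180°, θ2=0°]
step 3 (rotate(0, -90)): [θ0=90°, θ1=180°, θ2=0°]
no 2-step plan works, so 3 is optimal.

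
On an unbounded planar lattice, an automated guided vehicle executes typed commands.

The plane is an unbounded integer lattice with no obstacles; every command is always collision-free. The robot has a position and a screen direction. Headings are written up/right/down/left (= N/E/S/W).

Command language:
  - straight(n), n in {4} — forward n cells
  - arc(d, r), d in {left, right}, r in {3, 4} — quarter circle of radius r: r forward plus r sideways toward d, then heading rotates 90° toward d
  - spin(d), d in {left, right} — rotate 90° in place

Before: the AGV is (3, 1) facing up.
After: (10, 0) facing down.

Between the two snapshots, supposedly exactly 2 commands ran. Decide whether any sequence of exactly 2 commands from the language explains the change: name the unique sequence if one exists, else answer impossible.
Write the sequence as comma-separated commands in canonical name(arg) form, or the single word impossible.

arc(right, 3), arc(right, 4)

key: running arc(right, 4) before arc(right, 3) would end elsewhere — order is forced
begin: (3, 1) facing up
t=1 arc(right, 3) ⇒ (6, 4) facing right
t=2 arc(right, 4) ⇒ (10, 0) facing down
uniquely the one of 49 2-step routes that fits.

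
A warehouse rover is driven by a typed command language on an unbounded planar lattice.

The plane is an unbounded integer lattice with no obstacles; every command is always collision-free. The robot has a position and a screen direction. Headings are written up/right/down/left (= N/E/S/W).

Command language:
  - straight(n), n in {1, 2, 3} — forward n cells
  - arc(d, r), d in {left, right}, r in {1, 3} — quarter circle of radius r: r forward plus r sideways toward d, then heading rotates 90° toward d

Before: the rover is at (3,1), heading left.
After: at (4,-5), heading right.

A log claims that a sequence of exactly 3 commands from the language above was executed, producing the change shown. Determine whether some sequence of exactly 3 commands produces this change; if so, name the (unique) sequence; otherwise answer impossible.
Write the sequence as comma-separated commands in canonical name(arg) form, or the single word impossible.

arc(left, 3), arc(left, 3), straight(1)

key: order matters: swapping arc(left, 3) and straight(1) lands elsewhere
from: at (3,1), heading left
[1] after arc(left, 3): at (0,-2), heading down
[2] after arc(left, 3): at (3,-5), heading right
[3] after straight(1): at (4,-5), heading right
all 343 alternatives checked — unique.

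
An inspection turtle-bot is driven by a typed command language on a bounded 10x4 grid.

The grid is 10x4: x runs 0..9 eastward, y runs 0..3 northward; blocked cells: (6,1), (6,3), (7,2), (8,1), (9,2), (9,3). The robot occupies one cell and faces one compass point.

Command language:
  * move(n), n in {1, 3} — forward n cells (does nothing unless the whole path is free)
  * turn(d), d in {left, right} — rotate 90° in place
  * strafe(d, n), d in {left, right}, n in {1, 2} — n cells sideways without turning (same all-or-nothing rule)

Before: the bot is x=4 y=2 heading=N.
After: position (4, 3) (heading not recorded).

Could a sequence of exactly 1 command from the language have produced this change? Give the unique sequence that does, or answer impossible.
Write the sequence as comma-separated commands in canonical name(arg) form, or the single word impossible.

move(1)

begin: x=4 y=2 heading=N
t=1 move(1) ⇒ x=4 y=3 heading=N
no other 1-command option fits: unique.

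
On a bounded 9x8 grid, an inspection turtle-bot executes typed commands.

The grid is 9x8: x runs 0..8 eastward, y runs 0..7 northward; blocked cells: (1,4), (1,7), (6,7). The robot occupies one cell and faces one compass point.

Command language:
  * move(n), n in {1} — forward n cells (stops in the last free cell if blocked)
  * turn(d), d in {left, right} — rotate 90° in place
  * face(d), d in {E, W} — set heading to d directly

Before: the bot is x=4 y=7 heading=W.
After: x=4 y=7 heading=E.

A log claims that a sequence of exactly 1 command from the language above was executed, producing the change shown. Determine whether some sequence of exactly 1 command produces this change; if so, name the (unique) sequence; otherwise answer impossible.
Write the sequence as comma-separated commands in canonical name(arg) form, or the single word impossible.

face(E)

key: (4,7) unchanged — the single command moves nothing
start: x=4 y=7 heading=W
t=1 face(E) ⇒ x=4 y=7 heading=E
no rival 1-sequence matches.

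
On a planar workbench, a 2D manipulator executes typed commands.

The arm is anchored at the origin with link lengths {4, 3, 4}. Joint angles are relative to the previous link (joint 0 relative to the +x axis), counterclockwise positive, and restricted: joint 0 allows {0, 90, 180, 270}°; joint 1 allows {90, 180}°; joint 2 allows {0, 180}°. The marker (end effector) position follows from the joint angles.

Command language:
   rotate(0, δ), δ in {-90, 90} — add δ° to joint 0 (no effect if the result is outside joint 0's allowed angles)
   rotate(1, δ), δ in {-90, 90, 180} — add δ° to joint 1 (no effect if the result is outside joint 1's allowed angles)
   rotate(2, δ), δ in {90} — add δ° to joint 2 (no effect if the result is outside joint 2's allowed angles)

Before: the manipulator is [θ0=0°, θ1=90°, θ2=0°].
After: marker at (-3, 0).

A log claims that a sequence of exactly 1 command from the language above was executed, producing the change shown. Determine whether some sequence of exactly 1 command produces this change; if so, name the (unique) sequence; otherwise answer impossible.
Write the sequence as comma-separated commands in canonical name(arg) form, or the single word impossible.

initial: [θ0=0°, θ1=90°, θ2=0°]
step 1 (rotate(1, 90)): [θ0=0°, θ1=180°, θ2=0°]
no other 1-command option fits: unique.

rotate(1, 90)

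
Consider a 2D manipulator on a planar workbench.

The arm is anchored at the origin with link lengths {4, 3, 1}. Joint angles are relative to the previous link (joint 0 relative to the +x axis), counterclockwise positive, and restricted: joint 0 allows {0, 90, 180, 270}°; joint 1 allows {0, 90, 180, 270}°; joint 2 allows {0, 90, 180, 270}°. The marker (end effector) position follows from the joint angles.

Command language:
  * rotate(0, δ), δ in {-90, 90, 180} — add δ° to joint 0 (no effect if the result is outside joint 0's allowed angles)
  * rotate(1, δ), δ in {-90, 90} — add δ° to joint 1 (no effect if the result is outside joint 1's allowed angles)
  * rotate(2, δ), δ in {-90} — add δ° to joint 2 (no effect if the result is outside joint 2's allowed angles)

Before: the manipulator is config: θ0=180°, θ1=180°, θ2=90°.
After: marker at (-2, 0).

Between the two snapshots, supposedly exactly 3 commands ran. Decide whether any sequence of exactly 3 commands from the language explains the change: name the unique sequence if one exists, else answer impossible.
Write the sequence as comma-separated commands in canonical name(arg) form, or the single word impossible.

from: config: θ0=180°, θ1=180°, θ2=90°
t=1 rotate(2, -90) ⇒ config: θ0=180°, θ1=180°, θ2=0°
t=2 rotate(2, -90) ⇒ config: θ0=180°, θ1=180°, θ2=270°
t=3 rotate(2, -90) ⇒ config: θ0=180°, θ1=180°, θ2=180°
all 216 alternatives checked — unique.

rotate(2, -90), rotate(2, -90), rotate(2, -90)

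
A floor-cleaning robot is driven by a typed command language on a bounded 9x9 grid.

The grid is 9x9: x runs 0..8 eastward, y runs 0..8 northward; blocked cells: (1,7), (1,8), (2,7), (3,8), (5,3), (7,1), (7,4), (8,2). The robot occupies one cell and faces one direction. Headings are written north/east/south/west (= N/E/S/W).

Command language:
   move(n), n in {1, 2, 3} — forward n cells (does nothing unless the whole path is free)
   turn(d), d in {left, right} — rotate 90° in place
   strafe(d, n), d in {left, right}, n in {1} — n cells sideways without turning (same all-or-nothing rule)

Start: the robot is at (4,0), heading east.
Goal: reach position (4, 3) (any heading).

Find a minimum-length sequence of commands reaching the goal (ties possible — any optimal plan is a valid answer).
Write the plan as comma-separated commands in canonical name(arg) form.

initial: at (4,0), heading east
[1] after turn(left): at (4,0), heading north
[2] after move(3): at (4,3), heading north
shorter routes all fall short; 2 is best.

turn(left), move(3)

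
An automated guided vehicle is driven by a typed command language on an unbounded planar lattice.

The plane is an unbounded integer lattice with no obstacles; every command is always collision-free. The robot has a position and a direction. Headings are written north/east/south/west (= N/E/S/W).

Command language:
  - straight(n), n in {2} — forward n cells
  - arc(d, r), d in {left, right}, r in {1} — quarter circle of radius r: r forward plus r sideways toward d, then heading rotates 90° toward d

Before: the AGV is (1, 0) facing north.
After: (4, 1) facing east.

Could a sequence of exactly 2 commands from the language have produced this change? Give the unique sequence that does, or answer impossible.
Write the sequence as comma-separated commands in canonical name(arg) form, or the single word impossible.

arc(right, 1), straight(2)

key: cell and facing (now E) both changed — the 2 commands mix motion and turning
start: (1, 0) facing north
step 1 (arc(right, 1)): (2, 1) facing east
step 2 (straight(2)): (4, 1) facing east
all 9 alternatives checked — unique.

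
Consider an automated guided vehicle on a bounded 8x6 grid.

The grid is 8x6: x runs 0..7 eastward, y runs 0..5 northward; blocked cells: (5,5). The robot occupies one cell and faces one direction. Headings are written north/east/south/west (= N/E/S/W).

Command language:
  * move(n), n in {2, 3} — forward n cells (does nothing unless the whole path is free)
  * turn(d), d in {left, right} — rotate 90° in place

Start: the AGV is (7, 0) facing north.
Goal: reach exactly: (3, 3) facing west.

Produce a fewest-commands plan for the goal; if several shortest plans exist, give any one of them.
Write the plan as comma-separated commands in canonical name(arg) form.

begin: (7, 0) facing north
1. move(3) → (7, 3) facing north
2. turn(left) → (7, 3) facing west
3. move(2) → (5, 3) facing west
4. move(2) → (3, 3) facing west
nothing shorter than 4 reaches the goal.

move(3), turn(left), move(2), move(2)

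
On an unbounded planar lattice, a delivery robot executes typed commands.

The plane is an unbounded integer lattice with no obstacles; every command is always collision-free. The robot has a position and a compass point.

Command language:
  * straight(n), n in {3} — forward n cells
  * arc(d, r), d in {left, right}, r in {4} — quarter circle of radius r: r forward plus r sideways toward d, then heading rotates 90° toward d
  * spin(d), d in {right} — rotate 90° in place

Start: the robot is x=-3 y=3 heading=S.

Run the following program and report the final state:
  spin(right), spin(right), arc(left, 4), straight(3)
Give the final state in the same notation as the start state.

x=-10 y=7 heading=W

from: x=-3 y=3 heading=S
t=1 spin(right) ⇒ x=-3 y=3 heading=W
t=2 spin(right) ⇒ x=-3 y=3 heading=N
t=3 arc(left, 4) ⇒ x=-7 y=7 heading=W
t=4 straight(3) ⇒ x=-10 y=7 heading=W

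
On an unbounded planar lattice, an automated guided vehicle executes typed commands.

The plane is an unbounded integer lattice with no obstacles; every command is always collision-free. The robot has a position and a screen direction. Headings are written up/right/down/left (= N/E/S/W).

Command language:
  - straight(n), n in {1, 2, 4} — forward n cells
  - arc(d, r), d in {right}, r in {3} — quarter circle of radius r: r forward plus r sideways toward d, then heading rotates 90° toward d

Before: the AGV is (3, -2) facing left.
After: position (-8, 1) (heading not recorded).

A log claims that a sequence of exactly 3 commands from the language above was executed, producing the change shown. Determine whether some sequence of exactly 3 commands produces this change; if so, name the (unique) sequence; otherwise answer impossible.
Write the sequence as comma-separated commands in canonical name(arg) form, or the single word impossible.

straight(4), straight(4), arc(right, 3)

key: order matters: swapping straight(4) and arc(right, 3) lands elsewhere
start: (3, -2) facing left
1. straight(4) → (-1, -2) facing left
2. straight(4) → (-5, -2) facing left
3. arc(right, 3) → (-8, 1) facing up
uniquely the one of 64 3-step routes that fits.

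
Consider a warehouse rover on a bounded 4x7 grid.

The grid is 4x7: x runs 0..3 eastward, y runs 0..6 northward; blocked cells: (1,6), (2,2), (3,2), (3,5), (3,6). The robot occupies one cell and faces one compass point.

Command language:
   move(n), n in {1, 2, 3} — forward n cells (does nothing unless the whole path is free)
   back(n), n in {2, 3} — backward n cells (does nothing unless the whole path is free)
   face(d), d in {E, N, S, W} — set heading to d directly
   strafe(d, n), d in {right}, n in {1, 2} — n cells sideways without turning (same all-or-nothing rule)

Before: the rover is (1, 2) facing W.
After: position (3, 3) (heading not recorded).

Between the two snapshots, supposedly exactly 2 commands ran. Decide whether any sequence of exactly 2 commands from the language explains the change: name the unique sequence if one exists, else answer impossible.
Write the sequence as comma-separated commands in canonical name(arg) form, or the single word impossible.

key: order matters: swapping strafe(right, 1) and back(2) lands elsewhere
begin: (1, 2) facing W
t=1 strafe(right, 1) ⇒ (1, 3) facing W
t=2 back(2) ⇒ (3, 3) facing W
uniquely the one of 121 2-step routes that fits.

strafe(right, 1), back(2)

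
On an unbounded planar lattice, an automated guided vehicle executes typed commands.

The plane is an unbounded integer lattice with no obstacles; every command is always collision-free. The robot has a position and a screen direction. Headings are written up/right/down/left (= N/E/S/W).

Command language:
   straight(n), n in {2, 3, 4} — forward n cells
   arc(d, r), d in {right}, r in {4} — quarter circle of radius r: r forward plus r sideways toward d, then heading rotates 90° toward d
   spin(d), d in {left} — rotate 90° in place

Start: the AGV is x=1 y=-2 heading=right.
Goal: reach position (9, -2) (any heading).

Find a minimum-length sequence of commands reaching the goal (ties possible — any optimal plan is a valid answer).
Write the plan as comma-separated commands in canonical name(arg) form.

begin: x=1 y=-2 heading=right
1. straight(4) → x=5 y=-2 heading=right
2. straight(4) → x=9 y=-2 heading=right
minimal: 2 command(s), checked below 2.

straight(4), straight(4)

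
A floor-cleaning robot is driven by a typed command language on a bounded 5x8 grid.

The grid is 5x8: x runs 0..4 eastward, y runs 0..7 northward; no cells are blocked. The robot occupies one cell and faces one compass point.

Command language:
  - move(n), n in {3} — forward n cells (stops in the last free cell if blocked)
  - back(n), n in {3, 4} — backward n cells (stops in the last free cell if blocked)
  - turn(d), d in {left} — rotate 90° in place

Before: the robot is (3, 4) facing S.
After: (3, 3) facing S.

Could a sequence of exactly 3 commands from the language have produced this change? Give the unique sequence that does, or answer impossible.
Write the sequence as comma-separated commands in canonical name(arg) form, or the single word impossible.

key: heading stays S — no command in the sequence turns
initial: (3, 4) facing S
[1] after move(3): (3, 1) facing S
[2] after move(3): (3, 0) facing S
[3] after back(3): (3, 3) facing S
all 64 alternatives checked — unique.

move(3), move(3), back(3)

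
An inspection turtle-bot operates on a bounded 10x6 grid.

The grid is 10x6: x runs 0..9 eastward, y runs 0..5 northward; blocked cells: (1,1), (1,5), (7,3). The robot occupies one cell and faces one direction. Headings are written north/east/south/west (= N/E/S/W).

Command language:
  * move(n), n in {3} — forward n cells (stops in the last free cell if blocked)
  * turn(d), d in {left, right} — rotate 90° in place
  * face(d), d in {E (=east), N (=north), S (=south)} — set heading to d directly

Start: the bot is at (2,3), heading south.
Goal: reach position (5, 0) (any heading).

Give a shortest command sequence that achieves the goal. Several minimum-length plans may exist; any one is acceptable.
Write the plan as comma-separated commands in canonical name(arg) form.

initial: at (2,3), heading south
[1] after move(3): at (2,0), heading south
[2] after turn(left): at (2,0), heading east
[3] after move(3): at (5,0), heading east
shorter routes all fall short; 3 is best.

move(3), turn(left), move(3)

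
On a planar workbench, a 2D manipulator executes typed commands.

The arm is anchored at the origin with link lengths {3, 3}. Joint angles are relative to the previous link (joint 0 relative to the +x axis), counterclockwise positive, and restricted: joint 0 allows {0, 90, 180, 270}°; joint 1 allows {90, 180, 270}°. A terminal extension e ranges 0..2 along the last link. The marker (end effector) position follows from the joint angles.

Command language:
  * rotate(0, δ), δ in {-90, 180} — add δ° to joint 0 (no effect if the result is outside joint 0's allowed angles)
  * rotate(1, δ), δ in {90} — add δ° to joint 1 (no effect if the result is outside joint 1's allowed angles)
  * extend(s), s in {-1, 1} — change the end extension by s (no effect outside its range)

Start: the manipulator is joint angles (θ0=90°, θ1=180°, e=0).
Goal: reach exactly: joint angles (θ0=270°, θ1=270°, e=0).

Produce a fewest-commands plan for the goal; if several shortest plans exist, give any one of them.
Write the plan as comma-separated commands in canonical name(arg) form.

begin: joint angles (θ0=90°, θ1=180°, e=0)
[1] after rotate(0, 180): joint angles (θ0=270°, θ1=180°, e=0)
[2] after rotate(1, 90): joint angles (θ0=270°, θ1=270°, e=0)
shorter routes all fall short; 2 is best.

rotate(0, 180), rotate(1, 90)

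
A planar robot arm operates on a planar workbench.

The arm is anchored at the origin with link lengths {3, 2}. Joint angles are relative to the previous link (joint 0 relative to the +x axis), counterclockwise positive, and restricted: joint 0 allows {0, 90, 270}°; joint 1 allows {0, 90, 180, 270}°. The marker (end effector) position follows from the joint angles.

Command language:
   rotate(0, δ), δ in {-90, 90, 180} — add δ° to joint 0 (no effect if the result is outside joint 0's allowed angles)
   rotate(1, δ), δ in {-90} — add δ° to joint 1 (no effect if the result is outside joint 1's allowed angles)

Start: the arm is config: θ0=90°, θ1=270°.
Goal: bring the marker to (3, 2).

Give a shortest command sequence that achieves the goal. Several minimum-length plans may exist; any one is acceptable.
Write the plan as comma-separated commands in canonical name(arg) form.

rotate(1, -90), rotate(1, -90), rotate(0, -90)

begin: config: θ0=90°, θ1=270°
step 1 (rotate(1, -90)): config: θ0=90°, θ1=180°
step 2 (rotate(1, -90)): config: θ0=90°, θ1=90°
step 3 (rotate(0, -90)): config: θ0=0°, θ1=90°
shorter routes all fall short; 3 is best.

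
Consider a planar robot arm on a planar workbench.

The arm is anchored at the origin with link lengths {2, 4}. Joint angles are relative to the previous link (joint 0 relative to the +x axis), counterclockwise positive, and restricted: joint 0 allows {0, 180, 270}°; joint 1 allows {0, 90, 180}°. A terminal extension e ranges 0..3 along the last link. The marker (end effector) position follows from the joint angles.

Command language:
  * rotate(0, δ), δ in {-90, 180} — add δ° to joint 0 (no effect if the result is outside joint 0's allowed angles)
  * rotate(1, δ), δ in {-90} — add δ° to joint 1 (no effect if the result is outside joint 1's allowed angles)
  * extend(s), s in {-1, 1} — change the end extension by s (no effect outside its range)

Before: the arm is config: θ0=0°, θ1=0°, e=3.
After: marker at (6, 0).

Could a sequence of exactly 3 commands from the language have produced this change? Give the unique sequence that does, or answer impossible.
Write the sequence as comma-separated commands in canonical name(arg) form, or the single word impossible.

begin: config: θ0=0°, θ1=0°, e=3
t=1 extend(-1) ⇒ config: θ0=0°, θ1=0°, e=2
t=2 extend(-1) ⇒ config: θ0=0°, θ1=0°, e=1
t=3 extend(-1) ⇒ config: θ0=0°, θ1=0°, e=0
uniquely the one of 125 3-step routes that fits.

extend(-1), extend(-1), extend(-1)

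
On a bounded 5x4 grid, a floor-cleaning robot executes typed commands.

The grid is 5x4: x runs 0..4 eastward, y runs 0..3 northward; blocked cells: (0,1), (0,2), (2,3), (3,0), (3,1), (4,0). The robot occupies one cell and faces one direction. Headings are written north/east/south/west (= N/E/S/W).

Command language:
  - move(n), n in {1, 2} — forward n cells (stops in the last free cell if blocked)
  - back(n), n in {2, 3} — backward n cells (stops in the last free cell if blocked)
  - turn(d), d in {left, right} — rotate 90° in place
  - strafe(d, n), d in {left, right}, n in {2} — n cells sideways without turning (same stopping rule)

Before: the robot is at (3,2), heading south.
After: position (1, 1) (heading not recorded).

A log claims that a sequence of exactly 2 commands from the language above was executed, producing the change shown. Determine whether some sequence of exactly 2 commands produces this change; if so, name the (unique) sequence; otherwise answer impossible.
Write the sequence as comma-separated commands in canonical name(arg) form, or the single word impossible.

key: running move(1) before strafe(right, 2) would end elsewhere — order is forced
start: at (3,2), heading south
1. strafe(right, 2) → at (1,2), heading south
2. move(1) → at (1,1), heading south
all 64 alternatives checked — unique.

strafe(right, 2), move(1)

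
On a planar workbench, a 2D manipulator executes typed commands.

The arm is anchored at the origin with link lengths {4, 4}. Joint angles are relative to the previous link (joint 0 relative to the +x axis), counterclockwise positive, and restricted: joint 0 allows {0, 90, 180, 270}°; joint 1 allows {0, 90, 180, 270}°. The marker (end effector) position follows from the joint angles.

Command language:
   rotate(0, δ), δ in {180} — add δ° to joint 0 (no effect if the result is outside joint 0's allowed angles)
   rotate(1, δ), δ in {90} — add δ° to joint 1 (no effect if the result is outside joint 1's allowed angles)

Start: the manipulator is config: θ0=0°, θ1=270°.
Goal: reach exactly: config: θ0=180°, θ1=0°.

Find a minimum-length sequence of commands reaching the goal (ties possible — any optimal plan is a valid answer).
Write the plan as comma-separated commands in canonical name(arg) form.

rotate(0, 180), rotate(1, 90)

start: config: θ0=0°, θ1=270°
t=1 rotate(0, 180) ⇒ config: θ0=180°, θ1=270°
t=2 rotate(1, 90) ⇒ config: θ0=180°, θ1=0°
shorter routes all fall short; 2 is best.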